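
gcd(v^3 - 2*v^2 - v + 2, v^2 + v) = v + 1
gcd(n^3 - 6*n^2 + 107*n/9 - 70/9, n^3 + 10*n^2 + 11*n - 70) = n - 2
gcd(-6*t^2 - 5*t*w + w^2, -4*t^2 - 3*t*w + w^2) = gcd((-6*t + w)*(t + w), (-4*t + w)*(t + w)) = t + w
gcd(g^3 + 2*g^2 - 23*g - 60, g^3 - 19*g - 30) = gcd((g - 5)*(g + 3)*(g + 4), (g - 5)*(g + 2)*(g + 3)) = g^2 - 2*g - 15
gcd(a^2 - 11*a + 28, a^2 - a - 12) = a - 4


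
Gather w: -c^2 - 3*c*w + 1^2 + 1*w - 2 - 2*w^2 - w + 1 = -c^2 - 3*c*w - 2*w^2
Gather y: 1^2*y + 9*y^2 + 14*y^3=14*y^3 + 9*y^2 + y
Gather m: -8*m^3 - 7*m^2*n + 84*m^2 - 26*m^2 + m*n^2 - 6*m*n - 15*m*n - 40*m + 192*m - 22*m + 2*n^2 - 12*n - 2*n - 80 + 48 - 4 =-8*m^3 + m^2*(58 - 7*n) + m*(n^2 - 21*n + 130) + 2*n^2 - 14*n - 36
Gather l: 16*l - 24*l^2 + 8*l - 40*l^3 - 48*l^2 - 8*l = -40*l^3 - 72*l^2 + 16*l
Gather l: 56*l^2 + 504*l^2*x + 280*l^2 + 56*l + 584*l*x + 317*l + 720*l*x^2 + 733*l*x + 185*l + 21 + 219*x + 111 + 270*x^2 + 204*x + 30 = l^2*(504*x + 336) + l*(720*x^2 + 1317*x + 558) + 270*x^2 + 423*x + 162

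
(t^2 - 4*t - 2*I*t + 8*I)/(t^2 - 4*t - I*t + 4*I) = (t - 2*I)/(t - I)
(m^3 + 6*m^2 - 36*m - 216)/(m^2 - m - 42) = (m^2 - 36)/(m - 7)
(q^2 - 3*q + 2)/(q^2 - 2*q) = (q - 1)/q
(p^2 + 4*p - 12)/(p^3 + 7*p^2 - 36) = 1/(p + 3)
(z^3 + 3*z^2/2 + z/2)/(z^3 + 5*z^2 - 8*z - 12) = z*(2*z + 1)/(2*(z^2 + 4*z - 12))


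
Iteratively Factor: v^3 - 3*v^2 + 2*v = (v - 1)*(v^2 - 2*v) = v*(v - 1)*(v - 2)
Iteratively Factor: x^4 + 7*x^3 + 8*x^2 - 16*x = (x - 1)*(x^3 + 8*x^2 + 16*x) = (x - 1)*(x + 4)*(x^2 + 4*x) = x*(x - 1)*(x + 4)*(x + 4)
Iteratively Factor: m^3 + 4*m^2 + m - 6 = (m + 2)*(m^2 + 2*m - 3) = (m + 2)*(m + 3)*(m - 1)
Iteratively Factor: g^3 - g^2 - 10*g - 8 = (g + 2)*(g^2 - 3*g - 4) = (g + 1)*(g + 2)*(g - 4)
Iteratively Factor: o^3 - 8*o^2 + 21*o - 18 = (o - 3)*(o^2 - 5*o + 6) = (o - 3)^2*(o - 2)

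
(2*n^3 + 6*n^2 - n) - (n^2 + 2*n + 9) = 2*n^3 + 5*n^2 - 3*n - 9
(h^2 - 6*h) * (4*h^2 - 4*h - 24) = 4*h^4 - 28*h^3 + 144*h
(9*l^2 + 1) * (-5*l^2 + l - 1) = -45*l^4 + 9*l^3 - 14*l^2 + l - 1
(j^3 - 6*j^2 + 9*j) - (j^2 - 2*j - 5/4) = j^3 - 7*j^2 + 11*j + 5/4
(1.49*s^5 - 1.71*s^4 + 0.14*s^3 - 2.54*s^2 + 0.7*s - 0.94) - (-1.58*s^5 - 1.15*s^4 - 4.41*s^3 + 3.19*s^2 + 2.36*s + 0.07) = 3.07*s^5 - 0.56*s^4 + 4.55*s^3 - 5.73*s^2 - 1.66*s - 1.01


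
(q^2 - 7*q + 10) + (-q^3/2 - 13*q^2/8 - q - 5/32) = -q^3/2 - 5*q^2/8 - 8*q + 315/32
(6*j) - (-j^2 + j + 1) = j^2 + 5*j - 1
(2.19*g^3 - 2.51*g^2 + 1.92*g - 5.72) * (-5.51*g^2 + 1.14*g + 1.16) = -12.0669*g^5 + 16.3267*g^4 - 10.9002*g^3 + 30.7944*g^2 - 4.2936*g - 6.6352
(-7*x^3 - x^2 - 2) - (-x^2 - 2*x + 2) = -7*x^3 + 2*x - 4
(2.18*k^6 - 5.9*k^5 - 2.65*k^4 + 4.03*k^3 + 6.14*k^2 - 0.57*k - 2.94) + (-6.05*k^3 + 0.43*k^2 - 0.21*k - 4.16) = 2.18*k^6 - 5.9*k^5 - 2.65*k^4 - 2.02*k^3 + 6.57*k^2 - 0.78*k - 7.1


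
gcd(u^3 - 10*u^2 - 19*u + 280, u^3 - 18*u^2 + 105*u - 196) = u - 7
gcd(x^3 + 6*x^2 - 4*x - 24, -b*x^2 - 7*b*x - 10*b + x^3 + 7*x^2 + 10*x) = x + 2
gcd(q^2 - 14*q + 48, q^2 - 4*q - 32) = q - 8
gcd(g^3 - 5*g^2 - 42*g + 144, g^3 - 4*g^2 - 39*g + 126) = g^2 + 3*g - 18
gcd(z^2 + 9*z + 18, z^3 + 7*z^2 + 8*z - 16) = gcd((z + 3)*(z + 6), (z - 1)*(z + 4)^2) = 1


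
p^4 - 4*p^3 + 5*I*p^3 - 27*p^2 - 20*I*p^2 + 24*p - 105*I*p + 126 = (p - 7)*(p + 3)*(p + 2*I)*(p + 3*I)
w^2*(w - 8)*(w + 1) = w^4 - 7*w^3 - 8*w^2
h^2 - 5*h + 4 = (h - 4)*(h - 1)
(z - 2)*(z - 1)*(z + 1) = z^3 - 2*z^2 - z + 2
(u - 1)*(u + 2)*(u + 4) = u^3 + 5*u^2 + 2*u - 8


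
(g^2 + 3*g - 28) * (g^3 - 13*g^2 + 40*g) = g^5 - 10*g^4 - 27*g^3 + 484*g^2 - 1120*g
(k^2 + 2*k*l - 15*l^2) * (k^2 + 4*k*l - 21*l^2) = k^4 + 6*k^3*l - 28*k^2*l^2 - 102*k*l^3 + 315*l^4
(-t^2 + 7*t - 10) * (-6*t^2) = 6*t^4 - 42*t^3 + 60*t^2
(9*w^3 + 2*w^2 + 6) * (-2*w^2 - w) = -18*w^5 - 13*w^4 - 2*w^3 - 12*w^2 - 6*w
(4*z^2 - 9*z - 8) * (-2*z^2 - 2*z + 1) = -8*z^4 + 10*z^3 + 38*z^2 + 7*z - 8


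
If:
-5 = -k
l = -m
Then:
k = 5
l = -m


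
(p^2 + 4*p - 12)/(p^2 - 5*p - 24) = (-p^2 - 4*p + 12)/(-p^2 + 5*p + 24)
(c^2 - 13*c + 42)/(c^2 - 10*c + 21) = (c - 6)/(c - 3)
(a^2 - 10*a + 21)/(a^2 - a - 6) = (a - 7)/(a + 2)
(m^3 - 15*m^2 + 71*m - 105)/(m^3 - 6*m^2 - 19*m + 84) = (m - 5)/(m + 4)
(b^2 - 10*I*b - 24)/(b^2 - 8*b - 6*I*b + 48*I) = (b - 4*I)/(b - 8)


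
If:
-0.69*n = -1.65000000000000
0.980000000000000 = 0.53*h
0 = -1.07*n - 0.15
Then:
No Solution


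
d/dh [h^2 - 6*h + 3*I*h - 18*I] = 2*h - 6 + 3*I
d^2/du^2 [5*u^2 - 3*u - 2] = 10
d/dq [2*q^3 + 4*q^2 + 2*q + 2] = 6*q^2 + 8*q + 2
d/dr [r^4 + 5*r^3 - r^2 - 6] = r*(4*r^2 + 15*r - 2)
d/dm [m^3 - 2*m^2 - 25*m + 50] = 3*m^2 - 4*m - 25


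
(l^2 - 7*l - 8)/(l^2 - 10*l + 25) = (l^2 - 7*l - 8)/(l^2 - 10*l + 25)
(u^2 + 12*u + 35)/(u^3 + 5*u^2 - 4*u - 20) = (u + 7)/(u^2 - 4)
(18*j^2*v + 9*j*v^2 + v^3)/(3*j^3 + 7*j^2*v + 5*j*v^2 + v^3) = v*(6*j + v)/(j^2 + 2*j*v + v^2)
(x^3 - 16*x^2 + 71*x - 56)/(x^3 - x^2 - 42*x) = (x^2 - 9*x + 8)/(x*(x + 6))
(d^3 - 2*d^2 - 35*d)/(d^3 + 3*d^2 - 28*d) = (d^2 - 2*d - 35)/(d^2 + 3*d - 28)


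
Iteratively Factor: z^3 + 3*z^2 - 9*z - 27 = (z + 3)*(z^2 - 9) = (z + 3)^2*(z - 3)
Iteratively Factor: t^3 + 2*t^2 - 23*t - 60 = (t + 3)*(t^2 - t - 20) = (t + 3)*(t + 4)*(t - 5)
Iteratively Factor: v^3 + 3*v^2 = (v + 3)*(v^2) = v*(v + 3)*(v)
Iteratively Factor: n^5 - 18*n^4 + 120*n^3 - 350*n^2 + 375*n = (n - 3)*(n^4 - 15*n^3 + 75*n^2 - 125*n) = n*(n - 3)*(n^3 - 15*n^2 + 75*n - 125) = n*(n - 5)*(n - 3)*(n^2 - 10*n + 25) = n*(n - 5)^2*(n - 3)*(n - 5)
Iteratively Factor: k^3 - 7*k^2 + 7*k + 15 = (k + 1)*(k^2 - 8*k + 15) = (k - 3)*(k + 1)*(k - 5)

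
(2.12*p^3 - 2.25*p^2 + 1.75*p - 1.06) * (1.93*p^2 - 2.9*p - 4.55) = 4.0916*p^5 - 10.4905*p^4 + 0.256499999999998*p^3 + 3.1167*p^2 - 4.8885*p + 4.823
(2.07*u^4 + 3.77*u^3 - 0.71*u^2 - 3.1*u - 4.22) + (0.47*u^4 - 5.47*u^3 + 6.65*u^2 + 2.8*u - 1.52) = 2.54*u^4 - 1.7*u^3 + 5.94*u^2 - 0.3*u - 5.74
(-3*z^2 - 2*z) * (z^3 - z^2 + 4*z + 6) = -3*z^5 + z^4 - 10*z^3 - 26*z^2 - 12*z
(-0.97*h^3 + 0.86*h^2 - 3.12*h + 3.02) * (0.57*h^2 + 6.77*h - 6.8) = -0.5529*h^5 - 6.0767*h^4 + 10.6398*h^3 - 25.249*h^2 + 41.6614*h - 20.536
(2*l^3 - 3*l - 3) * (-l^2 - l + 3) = -2*l^5 - 2*l^4 + 9*l^3 + 6*l^2 - 6*l - 9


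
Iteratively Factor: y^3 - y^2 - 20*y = (y + 4)*(y^2 - 5*y) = (y - 5)*(y + 4)*(y)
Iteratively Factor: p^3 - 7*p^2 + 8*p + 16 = (p - 4)*(p^2 - 3*p - 4) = (p - 4)*(p + 1)*(p - 4)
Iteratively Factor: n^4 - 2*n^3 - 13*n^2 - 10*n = (n - 5)*(n^3 + 3*n^2 + 2*n) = (n - 5)*(n + 1)*(n^2 + 2*n) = (n - 5)*(n + 1)*(n + 2)*(n)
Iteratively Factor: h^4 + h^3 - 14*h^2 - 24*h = (h + 2)*(h^3 - h^2 - 12*h) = (h + 2)*(h + 3)*(h^2 - 4*h) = (h - 4)*(h + 2)*(h + 3)*(h)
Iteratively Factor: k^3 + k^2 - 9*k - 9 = (k + 1)*(k^2 - 9) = (k - 3)*(k + 1)*(k + 3)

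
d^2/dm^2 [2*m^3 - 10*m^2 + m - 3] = 12*m - 20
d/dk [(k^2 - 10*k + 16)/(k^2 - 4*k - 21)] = 2*(3*k^2 - 37*k + 137)/(k^4 - 8*k^3 - 26*k^2 + 168*k + 441)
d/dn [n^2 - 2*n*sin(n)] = -2*n*cos(n) + 2*n - 2*sin(n)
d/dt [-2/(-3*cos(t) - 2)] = 6*sin(t)/(3*cos(t) + 2)^2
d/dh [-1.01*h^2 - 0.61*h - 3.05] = -2.02*h - 0.61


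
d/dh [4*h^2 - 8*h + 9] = 8*h - 8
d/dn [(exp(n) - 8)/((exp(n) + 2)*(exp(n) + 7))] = (-exp(2*n) + 16*exp(n) + 86)*exp(n)/(exp(4*n) + 18*exp(3*n) + 109*exp(2*n) + 252*exp(n) + 196)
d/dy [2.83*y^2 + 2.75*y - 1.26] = 5.66*y + 2.75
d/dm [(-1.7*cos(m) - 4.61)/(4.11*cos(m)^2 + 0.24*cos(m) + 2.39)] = (-6.987*cos(m)^2 - 37.8942*cos(m) + 2.9566)*sin(m)/(16.8921*cos(m)^4 + 1.9728*cos(m)^3 + 19.7034*cos(m)^2 + 1.1472*cos(m) + 5.7121)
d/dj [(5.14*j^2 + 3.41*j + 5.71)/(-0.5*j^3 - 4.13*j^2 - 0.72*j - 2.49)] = (2.57*j^4 + 3.41*j^3 + 18.9475*j^2 + 21.5674*j - 4.3797)/(0.25*j^6 + 4.13*j^5 + 17.7769*j^4 + 8.4372*j^3 + 21.0858*j^2 + 3.5856*j + 6.2001)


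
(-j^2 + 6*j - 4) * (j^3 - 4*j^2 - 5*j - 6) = -j^5 + 10*j^4 - 23*j^3 - 8*j^2 - 16*j + 24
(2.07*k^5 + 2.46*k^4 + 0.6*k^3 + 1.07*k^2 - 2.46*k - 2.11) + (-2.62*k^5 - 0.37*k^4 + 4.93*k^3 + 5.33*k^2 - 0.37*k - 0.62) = -0.55*k^5 + 2.09*k^4 + 5.53*k^3 + 6.4*k^2 - 2.83*k - 2.73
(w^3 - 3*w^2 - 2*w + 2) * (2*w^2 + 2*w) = 2*w^5 - 4*w^4 - 10*w^3 + 4*w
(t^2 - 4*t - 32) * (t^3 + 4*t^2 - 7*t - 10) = t^5 - 55*t^3 - 110*t^2 + 264*t + 320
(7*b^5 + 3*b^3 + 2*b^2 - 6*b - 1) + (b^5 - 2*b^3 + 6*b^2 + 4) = 8*b^5 + b^3 + 8*b^2 - 6*b + 3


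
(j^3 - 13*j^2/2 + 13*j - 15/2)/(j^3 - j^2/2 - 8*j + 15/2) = (j - 3)/(j + 3)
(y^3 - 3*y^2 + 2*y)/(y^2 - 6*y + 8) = y*(y - 1)/(y - 4)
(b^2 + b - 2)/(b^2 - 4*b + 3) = (b + 2)/(b - 3)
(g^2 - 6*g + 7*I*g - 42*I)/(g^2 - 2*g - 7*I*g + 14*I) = (g^2 + g*(-6 + 7*I) - 42*I)/(g^2 - g*(2 + 7*I) + 14*I)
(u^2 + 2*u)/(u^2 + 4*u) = (u + 2)/(u + 4)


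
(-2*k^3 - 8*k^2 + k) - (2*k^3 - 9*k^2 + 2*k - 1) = -4*k^3 + k^2 - k + 1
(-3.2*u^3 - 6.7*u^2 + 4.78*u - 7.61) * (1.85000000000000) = -5.92*u^3 - 12.395*u^2 + 8.843*u - 14.0785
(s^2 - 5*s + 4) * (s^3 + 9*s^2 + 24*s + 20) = s^5 + 4*s^4 - 17*s^3 - 64*s^2 - 4*s + 80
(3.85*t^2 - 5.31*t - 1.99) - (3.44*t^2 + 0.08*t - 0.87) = 0.41*t^2 - 5.39*t - 1.12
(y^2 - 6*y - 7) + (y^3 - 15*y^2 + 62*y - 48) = y^3 - 14*y^2 + 56*y - 55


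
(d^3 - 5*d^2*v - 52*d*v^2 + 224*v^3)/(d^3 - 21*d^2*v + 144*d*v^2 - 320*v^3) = (d^2 + 3*d*v - 28*v^2)/(d^2 - 13*d*v + 40*v^2)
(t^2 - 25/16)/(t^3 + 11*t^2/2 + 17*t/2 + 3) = (16*t^2 - 25)/(8*(2*t^3 + 11*t^2 + 17*t + 6))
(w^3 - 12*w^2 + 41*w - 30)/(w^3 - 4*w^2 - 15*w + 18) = (w - 5)/(w + 3)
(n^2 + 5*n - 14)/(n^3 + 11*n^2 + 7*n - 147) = (n - 2)/(n^2 + 4*n - 21)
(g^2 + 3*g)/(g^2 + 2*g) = (g + 3)/(g + 2)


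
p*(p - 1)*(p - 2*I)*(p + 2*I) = p^4 - p^3 + 4*p^2 - 4*p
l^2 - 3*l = l*(l - 3)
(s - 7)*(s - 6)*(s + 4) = s^3 - 9*s^2 - 10*s + 168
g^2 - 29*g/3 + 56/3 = (g - 7)*(g - 8/3)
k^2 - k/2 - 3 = (k - 2)*(k + 3/2)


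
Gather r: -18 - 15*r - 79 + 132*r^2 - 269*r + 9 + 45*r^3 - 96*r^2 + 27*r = 45*r^3 + 36*r^2 - 257*r - 88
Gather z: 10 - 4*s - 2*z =-4*s - 2*z + 10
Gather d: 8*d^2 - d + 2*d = 8*d^2 + d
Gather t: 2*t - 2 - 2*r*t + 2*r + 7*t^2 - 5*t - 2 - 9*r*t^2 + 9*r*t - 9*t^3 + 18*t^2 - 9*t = 2*r - 9*t^3 + t^2*(25 - 9*r) + t*(7*r - 12) - 4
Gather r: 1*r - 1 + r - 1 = 2*r - 2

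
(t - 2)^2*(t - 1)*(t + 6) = t^4 + t^3 - 22*t^2 + 44*t - 24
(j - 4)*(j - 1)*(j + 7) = j^3 + 2*j^2 - 31*j + 28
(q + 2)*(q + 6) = q^2 + 8*q + 12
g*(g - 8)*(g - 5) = g^3 - 13*g^2 + 40*g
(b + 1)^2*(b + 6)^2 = b^4 + 14*b^3 + 61*b^2 + 84*b + 36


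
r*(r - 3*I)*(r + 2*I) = r^3 - I*r^2 + 6*r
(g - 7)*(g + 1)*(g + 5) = g^3 - g^2 - 37*g - 35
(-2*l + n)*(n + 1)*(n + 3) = -2*l*n^2 - 8*l*n - 6*l + n^3 + 4*n^2 + 3*n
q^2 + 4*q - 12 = (q - 2)*(q + 6)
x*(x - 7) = x^2 - 7*x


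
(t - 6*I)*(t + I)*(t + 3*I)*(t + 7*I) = t^4 + 5*I*t^3 + 35*t^2 + 165*I*t - 126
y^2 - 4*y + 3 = (y - 3)*(y - 1)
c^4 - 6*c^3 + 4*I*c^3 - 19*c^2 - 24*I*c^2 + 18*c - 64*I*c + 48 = (c - 8)*(c + 2)*(c + I)*(c + 3*I)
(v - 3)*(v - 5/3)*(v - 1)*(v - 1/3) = v^4 - 6*v^3 + 104*v^2/9 - 74*v/9 + 5/3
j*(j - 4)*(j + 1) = j^3 - 3*j^2 - 4*j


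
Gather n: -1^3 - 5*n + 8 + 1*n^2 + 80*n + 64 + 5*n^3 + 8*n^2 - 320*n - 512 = 5*n^3 + 9*n^2 - 245*n - 441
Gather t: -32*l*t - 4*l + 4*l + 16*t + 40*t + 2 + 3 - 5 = t*(56 - 32*l)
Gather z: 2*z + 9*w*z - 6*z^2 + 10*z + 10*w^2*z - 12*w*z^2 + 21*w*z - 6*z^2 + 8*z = z^2*(-12*w - 12) + z*(10*w^2 + 30*w + 20)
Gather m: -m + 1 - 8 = -m - 7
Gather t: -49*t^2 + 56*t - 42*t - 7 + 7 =-49*t^2 + 14*t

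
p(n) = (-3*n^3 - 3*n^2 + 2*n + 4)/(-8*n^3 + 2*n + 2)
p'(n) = (24*n^2 - 2)*(-3*n^3 - 3*n^2 + 2*n + 4)/(-8*n^3 + 2*n + 2)^2 + (-9*n^2 - 6*n + 2)/(-8*n^3 + 2*n + 2)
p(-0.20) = 2.11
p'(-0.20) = 0.39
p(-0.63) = 0.84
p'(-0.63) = 3.11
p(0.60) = 2.36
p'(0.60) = 7.35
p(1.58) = 0.46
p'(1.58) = 0.12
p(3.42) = 0.46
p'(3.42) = -0.02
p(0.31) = 1.78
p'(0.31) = -0.08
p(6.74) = 0.43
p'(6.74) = -0.01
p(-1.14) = 0.20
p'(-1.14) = 0.25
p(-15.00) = 0.35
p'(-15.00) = 0.00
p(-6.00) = 0.31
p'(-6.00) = -0.01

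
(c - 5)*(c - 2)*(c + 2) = c^3 - 5*c^2 - 4*c + 20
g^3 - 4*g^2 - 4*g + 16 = (g - 4)*(g - 2)*(g + 2)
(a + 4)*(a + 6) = a^2 + 10*a + 24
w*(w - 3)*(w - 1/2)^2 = w^4 - 4*w^3 + 13*w^2/4 - 3*w/4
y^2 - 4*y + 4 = (y - 2)^2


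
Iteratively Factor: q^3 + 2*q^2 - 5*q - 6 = (q - 2)*(q^2 + 4*q + 3) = (q - 2)*(q + 1)*(q + 3)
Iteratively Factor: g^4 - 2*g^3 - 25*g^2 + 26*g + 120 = (g + 2)*(g^3 - 4*g^2 - 17*g + 60) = (g - 5)*(g + 2)*(g^2 + g - 12) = (g - 5)*(g + 2)*(g + 4)*(g - 3)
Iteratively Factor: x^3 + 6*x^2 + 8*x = (x + 4)*(x^2 + 2*x) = x*(x + 4)*(x + 2)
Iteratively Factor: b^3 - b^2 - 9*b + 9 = (b - 3)*(b^2 + 2*b - 3) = (b - 3)*(b - 1)*(b + 3)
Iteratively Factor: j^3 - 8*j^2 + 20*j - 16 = (j - 4)*(j^2 - 4*j + 4) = (j - 4)*(j - 2)*(j - 2)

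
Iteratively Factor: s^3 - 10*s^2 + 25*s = (s - 5)*(s^2 - 5*s) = (s - 5)^2*(s)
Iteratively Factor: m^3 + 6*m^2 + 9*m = (m)*(m^2 + 6*m + 9) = m*(m + 3)*(m + 3)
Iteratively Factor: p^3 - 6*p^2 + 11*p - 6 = (p - 3)*(p^2 - 3*p + 2) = (p - 3)*(p - 2)*(p - 1)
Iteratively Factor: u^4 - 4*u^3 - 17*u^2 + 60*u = (u)*(u^3 - 4*u^2 - 17*u + 60) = u*(u + 4)*(u^2 - 8*u + 15) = u*(u - 5)*(u + 4)*(u - 3)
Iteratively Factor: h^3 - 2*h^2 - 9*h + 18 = (h + 3)*(h^2 - 5*h + 6) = (h - 3)*(h + 3)*(h - 2)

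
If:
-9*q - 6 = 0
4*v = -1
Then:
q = -2/3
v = -1/4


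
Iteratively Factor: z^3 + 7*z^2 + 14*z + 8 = (z + 4)*(z^2 + 3*z + 2) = (z + 2)*(z + 4)*(z + 1)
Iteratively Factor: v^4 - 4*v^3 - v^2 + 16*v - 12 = (v - 3)*(v^3 - v^2 - 4*v + 4) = (v - 3)*(v - 1)*(v^2 - 4) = (v - 3)*(v - 1)*(v + 2)*(v - 2)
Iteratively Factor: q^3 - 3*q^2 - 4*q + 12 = (q + 2)*(q^2 - 5*q + 6) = (q - 2)*(q + 2)*(q - 3)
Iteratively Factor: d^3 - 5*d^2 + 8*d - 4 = (d - 1)*(d^2 - 4*d + 4) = (d - 2)*(d - 1)*(d - 2)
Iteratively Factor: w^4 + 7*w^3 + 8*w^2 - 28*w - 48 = (w + 3)*(w^3 + 4*w^2 - 4*w - 16) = (w + 2)*(w + 3)*(w^2 + 2*w - 8) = (w - 2)*(w + 2)*(w + 3)*(w + 4)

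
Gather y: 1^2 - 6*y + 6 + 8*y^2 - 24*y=8*y^2 - 30*y + 7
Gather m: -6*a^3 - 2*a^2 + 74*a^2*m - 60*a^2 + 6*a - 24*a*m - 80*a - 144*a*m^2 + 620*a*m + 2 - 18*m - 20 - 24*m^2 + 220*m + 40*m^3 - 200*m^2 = -6*a^3 - 62*a^2 - 74*a + 40*m^3 + m^2*(-144*a - 224) + m*(74*a^2 + 596*a + 202) - 18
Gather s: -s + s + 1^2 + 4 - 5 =0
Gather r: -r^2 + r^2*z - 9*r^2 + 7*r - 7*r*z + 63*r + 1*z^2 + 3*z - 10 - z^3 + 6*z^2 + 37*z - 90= r^2*(z - 10) + r*(70 - 7*z) - z^3 + 7*z^2 + 40*z - 100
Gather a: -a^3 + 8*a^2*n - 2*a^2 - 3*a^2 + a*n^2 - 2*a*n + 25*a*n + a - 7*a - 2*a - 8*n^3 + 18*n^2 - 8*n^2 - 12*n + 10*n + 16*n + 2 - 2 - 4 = -a^3 + a^2*(8*n - 5) + a*(n^2 + 23*n - 8) - 8*n^3 + 10*n^2 + 14*n - 4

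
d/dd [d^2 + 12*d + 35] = 2*d + 12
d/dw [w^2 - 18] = 2*w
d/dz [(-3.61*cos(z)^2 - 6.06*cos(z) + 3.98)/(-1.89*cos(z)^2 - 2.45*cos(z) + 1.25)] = (2.6089*cos(z)^2 - 6.0194*cos(z) - 2.176)*sin(z)/(3.5721*cos(z)^4 + 9.261*cos(z)^3 + 1.2775*cos(z)^2 - 6.125*cos(z) + 1.5625)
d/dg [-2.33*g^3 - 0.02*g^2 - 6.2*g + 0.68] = -6.99*g^2 - 0.04*g - 6.2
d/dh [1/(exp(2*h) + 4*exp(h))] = 2*(-exp(h) - 2)*exp(-h)/(exp(h) + 4)^2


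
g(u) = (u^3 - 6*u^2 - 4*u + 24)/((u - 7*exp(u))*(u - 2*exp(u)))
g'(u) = (3*u^2 - 12*u - 4)/((u - 7*exp(u))*(u - 2*exp(u))) + (2*exp(u) - 1)*(u^3 - 6*u^2 - 4*u + 24)/((u - 7*exp(u))*(u - 2*exp(u))^2) + (7*exp(u) - 1)*(u^3 - 6*u^2 - 4*u + 24)/((u - 7*exp(u))^2*(u - 2*exp(u))) = ((u - 7*exp(u))*(u - 2*exp(u))*(3*u^2 - 12*u - 4) + (u - 7*exp(u))*(2*exp(u) - 1)*(u^3 - 6*u^2 - 4*u + 24) + (u - 2*exp(u))*(7*exp(u) - 1)*(u^3 - 6*u^2 - 4*u + 24))/((u - 7*exp(u))^2*(u - 2*exp(u))^2)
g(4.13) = -0.00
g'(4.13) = 0.00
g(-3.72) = -6.52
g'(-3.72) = 2.56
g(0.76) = 0.36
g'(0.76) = -0.92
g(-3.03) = -4.44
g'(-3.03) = 3.53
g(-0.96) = 3.41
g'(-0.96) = 0.53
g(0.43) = 0.78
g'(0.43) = -1.66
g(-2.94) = -4.12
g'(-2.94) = 3.68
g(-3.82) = -6.78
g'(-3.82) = 2.46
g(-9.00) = -14.26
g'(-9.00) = 1.12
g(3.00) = 0.00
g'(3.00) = 0.00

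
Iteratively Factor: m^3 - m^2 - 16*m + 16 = (m + 4)*(m^2 - 5*m + 4) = (m - 4)*(m + 4)*(m - 1)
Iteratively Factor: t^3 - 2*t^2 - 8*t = (t - 4)*(t^2 + 2*t) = (t - 4)*(t + 2)*(t)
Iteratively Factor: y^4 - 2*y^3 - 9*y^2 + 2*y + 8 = (y + 2)*(y^3 - 4*y^2 - y + 4) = (y + 1)*(y + 2)*(y^2 - 5*y + 4) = (y - 4)*(y + 1)*(y + 2)*(y - 1)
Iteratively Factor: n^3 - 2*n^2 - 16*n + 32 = (n + 4)*(n^2 - 6*n + 8) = (n - 2)*(n + 4)*(n - 4)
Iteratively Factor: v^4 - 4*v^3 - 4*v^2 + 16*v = (v + 2)*(v^3 - 6*v^2 + 8*v) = (v - 4)*(v + 2)*(v^2 - 2*v) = v*(v - 4)*(v + 2)*(v - 2)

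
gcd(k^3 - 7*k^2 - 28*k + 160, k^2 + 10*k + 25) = k + 5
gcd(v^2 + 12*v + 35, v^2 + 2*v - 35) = v + 7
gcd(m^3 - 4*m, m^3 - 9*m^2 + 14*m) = m^2 - 2*m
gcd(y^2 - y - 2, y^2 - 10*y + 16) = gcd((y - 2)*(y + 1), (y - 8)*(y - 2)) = y - 2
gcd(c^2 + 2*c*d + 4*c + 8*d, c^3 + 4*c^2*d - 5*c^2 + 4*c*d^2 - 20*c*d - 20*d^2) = c + 2*d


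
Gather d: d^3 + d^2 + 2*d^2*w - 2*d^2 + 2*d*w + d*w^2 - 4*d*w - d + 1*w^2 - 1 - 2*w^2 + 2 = d^3 + d^2*(2*w - 1) + d*(w^2 - 2*w - 1) - w^2 + 1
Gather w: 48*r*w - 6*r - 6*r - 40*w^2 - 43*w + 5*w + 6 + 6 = -12*r - 40*w^2 + w*(48*r - 38) + 12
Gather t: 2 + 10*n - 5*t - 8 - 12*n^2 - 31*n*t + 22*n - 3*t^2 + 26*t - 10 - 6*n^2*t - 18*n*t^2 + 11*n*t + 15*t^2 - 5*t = -12*n^2 + 32*n + t^2*(12 - 18*n) + t*(-6*n^2 - 20*n + 16) - 16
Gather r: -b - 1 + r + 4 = -b + r + 3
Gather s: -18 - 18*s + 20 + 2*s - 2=-16*s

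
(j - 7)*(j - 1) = j^2 - 8*j + 7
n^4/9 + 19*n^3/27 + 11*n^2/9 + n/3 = n*(n/3 + 1)^2*(n + 1/3)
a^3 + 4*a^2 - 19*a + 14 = (a - 2)*(a - 1)*(a + 7)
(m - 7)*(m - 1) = m^2 - 8*m + 7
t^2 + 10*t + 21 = (t + 3)*(t + 7)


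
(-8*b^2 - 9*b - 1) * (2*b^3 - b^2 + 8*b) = -16*b^5 - 10*b^4 - 57*b^3 - 71*b^2 - 8*b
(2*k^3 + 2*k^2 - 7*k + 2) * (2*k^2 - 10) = 4*k^5 + 4*k^4 - 34*k^3 - 16*k^2 + 70*k - 20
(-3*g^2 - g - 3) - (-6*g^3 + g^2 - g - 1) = 6*g^3 - 4*g^2 - 2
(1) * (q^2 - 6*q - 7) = q^2 - 6*q - 7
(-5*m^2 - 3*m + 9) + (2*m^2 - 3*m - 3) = -3*m^2 - 6*m + 6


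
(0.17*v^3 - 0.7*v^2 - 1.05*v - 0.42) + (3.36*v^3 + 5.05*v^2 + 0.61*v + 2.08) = 3.53*v^3 + 4.35*v^2 - 0.44*v + 1.66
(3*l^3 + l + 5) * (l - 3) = 3*l^4 - 9*l^3 + l^2 + 2*l - 15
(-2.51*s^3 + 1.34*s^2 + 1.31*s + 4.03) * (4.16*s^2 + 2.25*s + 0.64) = -10.4416*s^5 - 0.0730999999999984*s^4 + 6.8582*s^3 + 20.5699*s^2 + 9.9059*s + 2.5792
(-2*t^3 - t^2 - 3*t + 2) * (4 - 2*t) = 4*t^4 - 6*t^3 + 2*t^2 - 16*t + 8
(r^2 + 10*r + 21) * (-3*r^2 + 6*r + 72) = -3*r^4 - 24*r^3 + 69*r^2 + 846*r + 1512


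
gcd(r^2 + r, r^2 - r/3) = r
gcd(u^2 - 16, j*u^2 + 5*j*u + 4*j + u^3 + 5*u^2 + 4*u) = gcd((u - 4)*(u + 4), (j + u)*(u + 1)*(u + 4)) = u + 4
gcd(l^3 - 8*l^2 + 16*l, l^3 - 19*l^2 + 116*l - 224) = l - 4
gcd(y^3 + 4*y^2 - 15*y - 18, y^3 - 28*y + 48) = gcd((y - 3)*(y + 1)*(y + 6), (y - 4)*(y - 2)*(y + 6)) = y + 6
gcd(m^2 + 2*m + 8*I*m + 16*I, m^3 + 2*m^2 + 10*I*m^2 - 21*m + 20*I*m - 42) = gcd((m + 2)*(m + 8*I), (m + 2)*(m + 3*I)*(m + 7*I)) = m + 2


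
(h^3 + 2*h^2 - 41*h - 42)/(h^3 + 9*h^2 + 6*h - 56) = (h^2 - 5*h - 6)/(h^2 + 2*h - 8)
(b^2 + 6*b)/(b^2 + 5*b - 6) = b/(b - 1)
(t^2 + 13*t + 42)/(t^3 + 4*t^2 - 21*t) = (t + 6)/(t*(t - 3))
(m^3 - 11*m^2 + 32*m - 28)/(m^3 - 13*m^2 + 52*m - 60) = (m^2 - 9*m + 14)/(m^2 - 11*m + 30)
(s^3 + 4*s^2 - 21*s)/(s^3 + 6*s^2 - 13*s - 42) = s/(s + 2)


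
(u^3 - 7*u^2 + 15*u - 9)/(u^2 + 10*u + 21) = (u^3 - 7*u^2 + 15*u - 9)/(u^2 + 10*u + 21)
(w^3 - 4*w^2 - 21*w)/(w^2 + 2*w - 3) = w*(w - 7)/(w - 1)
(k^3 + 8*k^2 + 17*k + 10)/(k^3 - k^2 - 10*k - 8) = (k + 5)/(k - 4)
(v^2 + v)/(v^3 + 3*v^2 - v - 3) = v/(v^2 + 2*v - 3)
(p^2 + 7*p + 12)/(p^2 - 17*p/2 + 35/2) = 2*(p^2 + 7*p + 12)/(2*p^2 - 17*p + 35)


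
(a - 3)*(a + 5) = a^2 + 2*a - 15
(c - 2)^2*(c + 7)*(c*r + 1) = c^4*r + 3*c^3*r + c^3 - 24*c^2*r + 3*c^2 + 28*c*r - 24*c + 28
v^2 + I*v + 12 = (v - 3*I)*(v + 4*I)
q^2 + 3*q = q*(q + 3)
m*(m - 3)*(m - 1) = m^3 - 4*m^2 + 3*m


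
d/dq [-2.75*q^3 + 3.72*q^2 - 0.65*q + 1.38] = -8.25*q^2 + 7.44*q - 0.65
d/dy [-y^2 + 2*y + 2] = 2 - 2*y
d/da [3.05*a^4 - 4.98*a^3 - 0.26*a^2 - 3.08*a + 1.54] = 12.2*a^3 - 14.94*a^2 - 0.52*a - 3.08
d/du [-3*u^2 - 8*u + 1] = -6*u - 8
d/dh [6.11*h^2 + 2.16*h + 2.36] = 12.22*h + 2.16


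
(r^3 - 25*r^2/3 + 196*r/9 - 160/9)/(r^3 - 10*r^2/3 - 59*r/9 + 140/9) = (3*r - 8)/(3*r + 7)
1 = 1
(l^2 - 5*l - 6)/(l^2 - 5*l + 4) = (l^2 - 5*l - 6)/(l^2 - 5*l + 4)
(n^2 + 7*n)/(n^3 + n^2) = (n + 7)/(n*(n + 1))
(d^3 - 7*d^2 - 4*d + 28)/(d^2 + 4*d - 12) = (d^2 - 5*d - 14)/(d + 6)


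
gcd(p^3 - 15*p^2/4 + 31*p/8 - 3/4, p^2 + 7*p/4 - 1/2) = p - 1/4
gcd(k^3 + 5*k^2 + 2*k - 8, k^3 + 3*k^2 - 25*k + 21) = k - 1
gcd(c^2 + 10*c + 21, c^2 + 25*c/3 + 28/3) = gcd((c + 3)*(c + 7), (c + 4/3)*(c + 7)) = c + 7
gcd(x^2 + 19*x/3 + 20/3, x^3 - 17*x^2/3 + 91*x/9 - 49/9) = 1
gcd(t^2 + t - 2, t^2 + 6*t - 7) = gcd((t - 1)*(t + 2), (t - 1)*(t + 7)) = t - 1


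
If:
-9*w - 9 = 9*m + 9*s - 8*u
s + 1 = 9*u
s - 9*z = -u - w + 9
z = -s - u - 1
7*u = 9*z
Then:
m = -10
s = -1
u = 0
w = 10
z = 0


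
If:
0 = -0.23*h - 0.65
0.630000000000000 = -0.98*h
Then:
No Solution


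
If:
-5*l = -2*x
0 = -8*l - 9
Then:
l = -9/8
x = -45/16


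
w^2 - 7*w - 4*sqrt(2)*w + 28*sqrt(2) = (w - 7)*(w - 4*sqrt(2))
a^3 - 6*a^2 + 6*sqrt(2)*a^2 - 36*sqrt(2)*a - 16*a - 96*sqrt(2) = (a - 8)*(a + 2)*(a + 6*sqrt(2))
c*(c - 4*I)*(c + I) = c^3 - 3*I*c^2 + 4*c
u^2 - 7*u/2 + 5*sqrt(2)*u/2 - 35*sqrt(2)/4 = (u - 7/2)*(u + 5*sqrt(2)/2)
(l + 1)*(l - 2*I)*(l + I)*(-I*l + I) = -I*l^4 - l^3 - I*l^2 + l + 2*I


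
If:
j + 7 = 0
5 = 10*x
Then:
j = -7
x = 1/2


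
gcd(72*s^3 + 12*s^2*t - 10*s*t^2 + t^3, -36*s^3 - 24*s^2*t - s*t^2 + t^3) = 12*s^2 + 4*s*t - t^2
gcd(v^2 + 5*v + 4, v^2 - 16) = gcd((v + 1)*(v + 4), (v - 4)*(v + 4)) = v + 4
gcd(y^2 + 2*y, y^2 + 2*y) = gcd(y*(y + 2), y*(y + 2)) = y^2 + 2*y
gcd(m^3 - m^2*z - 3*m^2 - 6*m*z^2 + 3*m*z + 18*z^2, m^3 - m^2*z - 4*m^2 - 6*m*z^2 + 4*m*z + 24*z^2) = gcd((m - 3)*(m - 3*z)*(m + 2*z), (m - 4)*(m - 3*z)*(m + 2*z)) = -m^2 + m*z + 6*z^2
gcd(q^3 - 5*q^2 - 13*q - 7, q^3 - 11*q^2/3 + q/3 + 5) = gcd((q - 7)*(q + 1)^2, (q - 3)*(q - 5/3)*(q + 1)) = q + 1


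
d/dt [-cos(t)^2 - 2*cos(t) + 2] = 2*(cos(t) + 1)*sin(t)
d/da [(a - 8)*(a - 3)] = 2*a - 11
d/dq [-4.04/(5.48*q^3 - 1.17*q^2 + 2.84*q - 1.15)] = (66.4176*q^2 - 9.4536*q + 11.4736)/(5.48*q^3 - 1.17*q^2 + 2.84*q - 1.15)^2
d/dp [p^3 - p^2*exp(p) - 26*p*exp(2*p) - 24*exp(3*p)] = -p^2*exp(p) + 3*p^2 - 52*p*exp(2*p) - 2*p*exp(p) - 72*exp(3*p) - 26*exp(2*p)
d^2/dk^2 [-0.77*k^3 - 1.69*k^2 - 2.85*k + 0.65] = -4.62*k - 3.38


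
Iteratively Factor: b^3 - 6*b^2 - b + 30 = (b - 5)*(b^2 - b - 6) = (b - 5)*(b + 2)*(b - 3)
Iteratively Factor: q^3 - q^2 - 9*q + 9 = (q - 3)*(q^2 + 2*q - 3) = (q - 3)*(q + 3)*(q - 1)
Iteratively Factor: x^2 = (x)*(x)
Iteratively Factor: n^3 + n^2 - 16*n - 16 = (n + 4)*(n^2 - 3*n - 4) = (n - 4)*(n + 4)*(n + 1)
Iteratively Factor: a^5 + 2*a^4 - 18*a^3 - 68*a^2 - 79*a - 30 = (a + 1)*(a^4 + a^3 - 19*a^2 - 49*a - 30) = (a + 1)*(a + 2)*(a^3 - a^2 - 17*a - 15) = (a - 5)*(a + 1)*(a + 2)*(a^2 + 4*a + 3) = (a - 5)*(a + 1)*(a + 2)*(a + 3)*(a + 1)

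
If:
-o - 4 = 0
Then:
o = -4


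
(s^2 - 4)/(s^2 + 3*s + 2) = (s - 2)/(s + 1)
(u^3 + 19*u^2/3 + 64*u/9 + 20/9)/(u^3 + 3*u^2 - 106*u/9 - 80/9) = (3*u + 2)/(3*u - 8)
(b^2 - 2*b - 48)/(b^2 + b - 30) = (b - 8)/(b - 5)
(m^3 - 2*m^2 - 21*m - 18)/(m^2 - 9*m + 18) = (m^2 + 4*m + 3)/(m - 3)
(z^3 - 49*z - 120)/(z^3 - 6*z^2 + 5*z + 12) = (z^3 - 49*z - 120)/(z^3 - 6*z^2 + 5*z + 12)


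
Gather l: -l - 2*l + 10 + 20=30 - 3*l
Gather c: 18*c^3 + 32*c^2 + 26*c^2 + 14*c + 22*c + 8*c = 18*c^3 + 58*c^2 + 44*c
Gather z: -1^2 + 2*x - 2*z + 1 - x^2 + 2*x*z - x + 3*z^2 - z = -x^2 + x + 3*z^2 + z*(2*x - 3)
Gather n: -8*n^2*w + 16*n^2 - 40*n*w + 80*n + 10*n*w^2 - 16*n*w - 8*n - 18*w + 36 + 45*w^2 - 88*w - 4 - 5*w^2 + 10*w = n^2*(16 - 8*w) + n*(10*w^2 - 56*w + 72) + 40*w^2 - 96*w + 32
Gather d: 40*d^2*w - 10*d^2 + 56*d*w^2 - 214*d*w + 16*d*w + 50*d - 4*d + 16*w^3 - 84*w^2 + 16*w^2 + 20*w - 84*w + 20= d^2*(40*w - 10) + d*(56*w^2 - 198*w + 46) + 16*w^3 - 68*w^2 - 64*w + 20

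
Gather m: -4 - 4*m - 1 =-4*m - 5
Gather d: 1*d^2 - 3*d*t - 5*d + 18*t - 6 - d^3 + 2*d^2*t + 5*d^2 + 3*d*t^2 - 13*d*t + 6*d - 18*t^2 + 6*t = -d^3 + d^2*(2*t + 6) + d*(3*t^2 - 16*t + 1) - 18*t^2 + 24*t - 6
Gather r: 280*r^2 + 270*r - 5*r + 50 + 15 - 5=280*r^2 + 265*r + 60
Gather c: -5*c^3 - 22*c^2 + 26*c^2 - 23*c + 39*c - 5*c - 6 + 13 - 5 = -5*c^3 + 4*c^2 + 11*c + 2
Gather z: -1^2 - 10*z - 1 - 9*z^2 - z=-9*z^2 - 11*z - 2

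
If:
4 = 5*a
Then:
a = 4/5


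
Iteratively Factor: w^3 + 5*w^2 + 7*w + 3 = (w + 1)*(w^2 + 4*w + 3) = (w + 1)*(w + 3)*(w + 1)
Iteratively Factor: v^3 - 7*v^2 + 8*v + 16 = (v - 4)*(v^2 - 3*v - 4) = (v - 4)^2*(v + 1)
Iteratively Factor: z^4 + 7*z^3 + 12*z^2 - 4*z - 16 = (z - 1)*(z^3 + 8*z^2 + 20*z + 16) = (z - 1)*(z + 2)*(z^2 + 6*z + 8) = (z - 1)*(z + 2)^2*(z + 4)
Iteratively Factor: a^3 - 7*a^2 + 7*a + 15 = (a - 5)*(a^2 - 2*a - 3) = (a - 5)*(a + 1)*(a - 3)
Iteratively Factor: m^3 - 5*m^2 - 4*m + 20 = (m - 2)*(m^2 - 3*m - 10) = (m - 2)*(m + 2)*(m - 5)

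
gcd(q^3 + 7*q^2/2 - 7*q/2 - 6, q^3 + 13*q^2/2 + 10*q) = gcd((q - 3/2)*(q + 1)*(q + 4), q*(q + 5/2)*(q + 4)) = q + 4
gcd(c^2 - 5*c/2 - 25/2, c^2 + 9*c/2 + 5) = c + 5/2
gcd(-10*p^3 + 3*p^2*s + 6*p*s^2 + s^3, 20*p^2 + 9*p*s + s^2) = 5*p + s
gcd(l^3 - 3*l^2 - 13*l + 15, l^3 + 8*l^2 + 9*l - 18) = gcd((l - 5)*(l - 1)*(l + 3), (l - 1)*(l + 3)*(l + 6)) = l^2 + 2*l - 3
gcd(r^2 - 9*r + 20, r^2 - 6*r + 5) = r - 5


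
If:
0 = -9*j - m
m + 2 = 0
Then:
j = 2/9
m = -2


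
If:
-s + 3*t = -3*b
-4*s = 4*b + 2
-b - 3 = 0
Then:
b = -3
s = 5/2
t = 23/6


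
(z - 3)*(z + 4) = z^2 + z - 12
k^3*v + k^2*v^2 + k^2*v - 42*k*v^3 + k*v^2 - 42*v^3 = (k - 6*v)*(k + 7*v)*(k*v + v)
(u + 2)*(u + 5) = u^2 + 7*u + 10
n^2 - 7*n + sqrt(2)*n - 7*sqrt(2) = (n - 7)*(n + sqrt(2))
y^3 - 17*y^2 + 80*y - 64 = (y - 8)^2*(y - 1)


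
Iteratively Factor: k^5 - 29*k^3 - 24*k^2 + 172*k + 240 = (k - 5)*(k^4 + 5*k^3 - 4*k^2 - 44*k - 48) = (k - 5)*(k - 3)*(k^3 + 8*k^2 + 20*k + 16) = (k - 5)*(k - 3)*(k + 2)*(k^2 + 6*k + 8) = (k - 5)*(k - 3)*(k + 2)*(k + 4)*(k + 2)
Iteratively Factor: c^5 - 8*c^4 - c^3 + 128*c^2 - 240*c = (c + 4)*(c^4 - 12*c^3 + 47*c^2 - 60*c) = (c - 4)*(c + 4)*(c^3 - 8*c^2 + 15*c) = c*(c - 4)*(c + 4)*(c^2 - 8*c + 15) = c*(c - 5)*(c - 4)*(c + 4)*(c - 3)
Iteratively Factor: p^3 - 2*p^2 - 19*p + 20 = (p - 5)*(p^2 + 3*p - 4) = (p - 5)*(p + 4)*(p - 1)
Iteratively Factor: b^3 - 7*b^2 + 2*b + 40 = (b - 5)*(b^2 - 2*b - 8) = (b - 5)*(b + 2)*(b - 4)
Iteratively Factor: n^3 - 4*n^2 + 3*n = (n - 1)*(n^2 - 3*n) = (n - 3)*(n - 1)*(n)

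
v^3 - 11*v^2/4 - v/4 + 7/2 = (v - 2)*(v - 7/4)*(v + 1)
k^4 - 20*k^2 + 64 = (k - 4)*(k - 2)*(k + 2)*(k + 4)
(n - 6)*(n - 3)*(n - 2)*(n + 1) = n^4 - 10*n^3 + 25*n^2 - 36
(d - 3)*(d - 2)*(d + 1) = d^3 - 4*d^2 + d + 6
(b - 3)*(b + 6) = b^2 + 3*b - 18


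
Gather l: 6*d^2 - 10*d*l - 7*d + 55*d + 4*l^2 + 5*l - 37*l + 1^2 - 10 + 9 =6*d^2 + 48*d + 4*l^2 + l*(-10*d - 32)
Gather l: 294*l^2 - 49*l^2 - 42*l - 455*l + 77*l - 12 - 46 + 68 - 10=245*l^2 - 420*l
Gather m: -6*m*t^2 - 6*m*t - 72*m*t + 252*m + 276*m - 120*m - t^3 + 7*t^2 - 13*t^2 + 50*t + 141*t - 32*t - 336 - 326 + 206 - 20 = m*(-6*t^2 - 78*t + 408) - t^3 - 6*t^2 + 159*t - 476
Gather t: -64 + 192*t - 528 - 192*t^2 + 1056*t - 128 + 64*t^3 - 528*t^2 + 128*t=64*t^3 - 720*t^2 + 1376*t - 720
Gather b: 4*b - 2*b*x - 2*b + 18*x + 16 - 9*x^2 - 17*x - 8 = b*(2 - 2*x) - 9*x^2 + x + 8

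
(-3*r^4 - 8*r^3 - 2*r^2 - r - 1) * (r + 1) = -3*r^5 - 11*r^4 - 10*r^3 - 3*r^2 - 2*r - 1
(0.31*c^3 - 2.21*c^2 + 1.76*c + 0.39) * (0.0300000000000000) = 0.0093*c^3 - 0.0663*c^2 + 0.0528*c + 0.0117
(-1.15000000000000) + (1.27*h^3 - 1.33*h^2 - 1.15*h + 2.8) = 1.27*h^3 - 1.33*h^2 - 1.15*h + 1.65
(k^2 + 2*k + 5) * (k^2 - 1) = k^4 + 2*k^3 + 4*k^2 - 2*k - 5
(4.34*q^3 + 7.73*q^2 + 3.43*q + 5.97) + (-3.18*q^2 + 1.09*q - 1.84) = 4.34*q^3 + 4.55*q^2 + 4.52*q + 4.13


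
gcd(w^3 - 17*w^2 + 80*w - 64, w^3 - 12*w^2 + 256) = w^2 - 16*w + 64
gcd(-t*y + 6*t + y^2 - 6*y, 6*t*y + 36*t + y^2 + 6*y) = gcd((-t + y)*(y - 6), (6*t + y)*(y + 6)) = 1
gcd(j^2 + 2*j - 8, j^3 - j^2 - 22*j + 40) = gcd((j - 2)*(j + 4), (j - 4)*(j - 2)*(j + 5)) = j - 2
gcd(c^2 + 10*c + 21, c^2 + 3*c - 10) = 1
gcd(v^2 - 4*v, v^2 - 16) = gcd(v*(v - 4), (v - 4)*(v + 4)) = v - 4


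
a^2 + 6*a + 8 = (a + 2)*(a + 4)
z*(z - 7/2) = z^2 - 7*z/2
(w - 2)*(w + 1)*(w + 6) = w^3 + 5*w^2 - 8*w - 12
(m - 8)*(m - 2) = m^2 - 10*m + 16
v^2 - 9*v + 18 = (v - 6)*(v - 3)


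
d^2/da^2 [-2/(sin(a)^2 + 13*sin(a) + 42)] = 2*(4*sin(a)^4 + 39*sin(a)^3 - 5*sin(a)^2 - 624*sin(a) - 254)/(sin(a)^2 + 13*sin(a) + 42)^3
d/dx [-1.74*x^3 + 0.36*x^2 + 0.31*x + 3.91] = -5.22*x^2 + 0.72*x + 0.31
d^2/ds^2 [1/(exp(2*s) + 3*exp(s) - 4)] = (2*(2*exp(s) + 3)^2*exp(s) - (4*exp(s) + 3)*(exp(2*s) + 3*exp(s) - 4))*exp(s)/(exp(2*s) + 3*exp(s) - 4)^3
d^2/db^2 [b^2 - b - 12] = 2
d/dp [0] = 0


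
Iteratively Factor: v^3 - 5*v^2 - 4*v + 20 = (v - 2)*(v^2 - 3*v - 10) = (v - 2)*(v + 2)*(v - 5)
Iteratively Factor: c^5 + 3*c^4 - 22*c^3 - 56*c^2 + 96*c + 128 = (c + 1)*(c^4 + 2*c^3 - 24*c^2 - 32*c + 128) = (c + 1)*(c + 4)*(c^3 - 2*c^2 - 16*c + 32) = (c + 1)*(c + 4)^2*(c^2 - 6*c + 8) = (c - 4)*(c + 1)*(c + 4)^2*(c - 2)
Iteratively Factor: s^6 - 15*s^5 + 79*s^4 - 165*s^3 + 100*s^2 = (s - 1)*(s^5 - 14*s^4 + 65*s^3 - 100*s^2) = (s - 4)*(s - 1)*(s^4 - 10*s^3 + 25*s^2) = s*(s - 4)*(s - 1)*(s^3 - 10*s^2 + 25*s) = s*(s - 5)*(s - 4)*(s - 1)*(s^2 - 5*s) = s*(s - 5)^2*(s - 4)*(s - 1)*(s)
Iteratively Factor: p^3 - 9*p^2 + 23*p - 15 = (p - 5)*(p^2 - 4*p + 3) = (p - 5)*(p - 1)*(p - 3)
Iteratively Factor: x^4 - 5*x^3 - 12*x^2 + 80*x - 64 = (x + 4)*(x^3 - 9*x^2 + 24*x - 16) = (x - 1)*(x + 4)*(x^2 - 8*x + 16) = (x - 4)*(x - 1)*(x + 4)*(x - 4)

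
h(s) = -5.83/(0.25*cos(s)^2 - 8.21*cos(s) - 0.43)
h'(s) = -5.83*(0.5*sin(s)*cos(s) - 8.21*sin(s))/(0.25*cos(s)^2 - 8.21*cos(s) - 0.43)^2 = (47.8643 - 2.915*cos(s))*sin(s)/(-0.25*cos(s)^2 + 8.21*cos(s) + 0.43)^2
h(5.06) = 1.82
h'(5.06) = -4.31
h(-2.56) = -0.88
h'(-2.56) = -0.63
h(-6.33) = 0.70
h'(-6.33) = -0.03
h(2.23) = -1.24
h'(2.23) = 1.78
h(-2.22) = -1.26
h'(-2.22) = -1.85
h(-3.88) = -1.01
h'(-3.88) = 1.01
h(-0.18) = 0.71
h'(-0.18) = -0.12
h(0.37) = 0.74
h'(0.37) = 0.26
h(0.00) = 0.69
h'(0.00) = 0.00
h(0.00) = 0.69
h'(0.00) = 0.00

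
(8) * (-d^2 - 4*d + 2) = -8*d^2 - 32*d + 16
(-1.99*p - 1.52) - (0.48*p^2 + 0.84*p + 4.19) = -0.48*p^2 - 2.83*p - 5.71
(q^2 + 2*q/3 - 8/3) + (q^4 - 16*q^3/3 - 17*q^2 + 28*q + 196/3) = q^4 - 16*q^3/3 - 16*q^2 + 86*q/3 + 188/3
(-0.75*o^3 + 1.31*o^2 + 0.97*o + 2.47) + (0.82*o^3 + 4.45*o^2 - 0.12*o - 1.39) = 0.07*o^3 + 5.76*o^2 + 0.85*o + 1.08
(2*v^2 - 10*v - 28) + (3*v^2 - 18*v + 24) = 5*v^2 - 28*v - 4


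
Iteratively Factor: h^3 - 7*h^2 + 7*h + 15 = (h - 5)*(h^2 - 2*h - 3) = (h - 5)*(h - 3)*(h + 1)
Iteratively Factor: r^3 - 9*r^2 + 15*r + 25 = (r + 1)*(r^2 - 10*r + 25) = (r - 5)*(r + 1)*(r - 5)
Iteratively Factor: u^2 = (u)*(u)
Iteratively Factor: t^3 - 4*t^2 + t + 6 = (t - 2)*(t^2 - 2*t - 3) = (t - 2)*(t + 1)*(t - 3)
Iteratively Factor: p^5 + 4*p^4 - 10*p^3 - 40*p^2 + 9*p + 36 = (p - 3)*(p^4 + 7*p^3 + 11*p^2 - 7*p - 12) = (p - 3)*(p + 3)*(p^3 + 4*p^2 - p - 4) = (p - 3)*(p - 1)*(p + 3)*(p^2 + 5*p + 4) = (p - 3)*(p - 1)*(p + 3)*(p + 4)*(p + 1)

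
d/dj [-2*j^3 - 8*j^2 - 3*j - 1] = -6*j^2 - 16*j - 3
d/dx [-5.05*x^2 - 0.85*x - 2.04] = -10.1*x - 0.85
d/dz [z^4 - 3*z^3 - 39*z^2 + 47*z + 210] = 4*z^3 - 9*z^2 - 78*z + 47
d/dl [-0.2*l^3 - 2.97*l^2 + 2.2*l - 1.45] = -0.6*l^2 - 5.94*l + 2.2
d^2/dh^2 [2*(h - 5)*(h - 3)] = 4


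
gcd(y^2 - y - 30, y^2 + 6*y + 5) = y + 5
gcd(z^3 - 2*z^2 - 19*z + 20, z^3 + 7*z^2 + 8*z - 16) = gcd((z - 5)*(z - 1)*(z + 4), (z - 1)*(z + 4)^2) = z^2 + 3*z - 4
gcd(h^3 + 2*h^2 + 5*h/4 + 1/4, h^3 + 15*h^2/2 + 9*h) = 1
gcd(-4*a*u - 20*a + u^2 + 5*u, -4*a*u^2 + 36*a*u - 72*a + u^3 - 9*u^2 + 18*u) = -4*a + u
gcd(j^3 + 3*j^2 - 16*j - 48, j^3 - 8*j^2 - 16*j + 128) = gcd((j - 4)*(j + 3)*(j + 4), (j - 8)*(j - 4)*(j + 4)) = j^2 - 16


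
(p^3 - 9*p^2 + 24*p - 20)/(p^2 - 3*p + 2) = (p^2 - 7*p + 10)/(p - 1)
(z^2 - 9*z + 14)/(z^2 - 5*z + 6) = (z - 7)/(z - 3)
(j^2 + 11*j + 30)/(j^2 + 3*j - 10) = (j + 6)/(j - 2)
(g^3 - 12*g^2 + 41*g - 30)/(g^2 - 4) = (g^3 - 12*g^2 + 41*g - 30)/(g^2 - 4)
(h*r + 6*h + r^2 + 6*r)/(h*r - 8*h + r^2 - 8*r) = (r + 6)/(r - 8)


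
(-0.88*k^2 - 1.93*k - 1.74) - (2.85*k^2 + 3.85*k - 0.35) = -3.73*k^2 - 5.78*k - 1.39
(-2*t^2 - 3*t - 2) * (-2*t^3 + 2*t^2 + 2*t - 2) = 4*t^5 + 2*t^4 - 6*t^3 - 6*t^2 + 2*t + 4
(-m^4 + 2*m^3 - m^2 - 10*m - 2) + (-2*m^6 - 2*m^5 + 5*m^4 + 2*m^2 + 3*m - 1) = -2*m^6 - 2*m^5 + 4*m^4 + 2*m^3 + m^2 - 7*m - 3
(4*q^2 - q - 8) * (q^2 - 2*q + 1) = 4*q^4 - 9*q^3 - 2*q^2 + 15*q - 8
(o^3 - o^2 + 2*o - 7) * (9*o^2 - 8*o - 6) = 9*o^5 - 17*o^4 + 20*o^3 - 73*o^2 + 44*o + 42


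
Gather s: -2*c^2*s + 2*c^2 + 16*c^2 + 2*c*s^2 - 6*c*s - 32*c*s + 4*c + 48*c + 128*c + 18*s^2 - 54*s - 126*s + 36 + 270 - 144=18*c^2 + 180*c + s^2*(2*c + 18) + s*(-2*c^2 - 38*c - 180) + 162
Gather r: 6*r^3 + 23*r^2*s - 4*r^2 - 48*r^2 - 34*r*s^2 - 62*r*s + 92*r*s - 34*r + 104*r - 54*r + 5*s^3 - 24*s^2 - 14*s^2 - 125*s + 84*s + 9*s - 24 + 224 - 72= 6*r^3 + r^2*(23*s - 52) + r*(-34*s^2 + 30*s + 16) + 5*s^3 - 38*s^2 - 32*s + 128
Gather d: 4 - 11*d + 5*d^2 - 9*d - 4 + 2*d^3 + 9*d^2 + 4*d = 2*d^3 + 14*d^2 - 16*d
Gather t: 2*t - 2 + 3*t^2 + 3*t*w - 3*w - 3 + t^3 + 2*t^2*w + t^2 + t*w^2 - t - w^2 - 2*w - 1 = t^3 + t^2*(2*w + 4) + t*(w^2 + 3*w + 1) - w^2 - 5*w - 6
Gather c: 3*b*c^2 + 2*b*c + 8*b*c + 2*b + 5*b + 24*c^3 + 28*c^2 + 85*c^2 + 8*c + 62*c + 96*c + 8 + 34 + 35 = 7*b + 24*c^3 + c^2*(3*b + 113) + c*(10*b + 166) + 77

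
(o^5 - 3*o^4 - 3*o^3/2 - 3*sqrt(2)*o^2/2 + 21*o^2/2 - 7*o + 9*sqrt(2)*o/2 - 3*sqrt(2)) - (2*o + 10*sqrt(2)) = o^5 - 3*o^4 - 3*o^3/2 - 3*sqrt(2)*o^2/2 + 21*o^2/2 - 9*o + 9*sqrt(2)*o/2 - 13*sqrt(2)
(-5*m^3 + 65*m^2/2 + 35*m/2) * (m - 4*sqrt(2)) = -5*m^4 + 20*sqrt(2)*m^3 + 65*m^3/2 - 130*sqrt(2)*m^2 + 35*m^2/2 - 70*sqrt(2)*m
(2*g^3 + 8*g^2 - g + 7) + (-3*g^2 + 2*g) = 2*g^3 + 5*g^2 + g + 7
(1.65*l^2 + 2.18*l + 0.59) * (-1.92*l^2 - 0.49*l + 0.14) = -3.168*l^4 - 4.9941*l^3 - 1.97*l^2 + 0.0161000000000001*l + 0.0826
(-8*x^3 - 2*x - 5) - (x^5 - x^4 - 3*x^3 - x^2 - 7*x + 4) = -x^5 + x^4 - 5*x^3 + x^2 + 5*x - 9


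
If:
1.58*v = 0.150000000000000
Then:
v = 0.09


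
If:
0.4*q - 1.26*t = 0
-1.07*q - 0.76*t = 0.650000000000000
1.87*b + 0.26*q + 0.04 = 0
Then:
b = 0.05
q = -0.50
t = -0.16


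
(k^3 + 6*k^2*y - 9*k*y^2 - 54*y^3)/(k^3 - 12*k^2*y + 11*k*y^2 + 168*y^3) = (k^2 + 3*k*y - 18*y^2)/(k^2 - 15*k*y + 56*y^2)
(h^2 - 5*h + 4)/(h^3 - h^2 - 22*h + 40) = (h - 1)/(h^2 + 3*h - 10)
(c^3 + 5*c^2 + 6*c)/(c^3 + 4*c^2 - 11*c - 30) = c*(c + 3)/(c^2 + 2*c - 15)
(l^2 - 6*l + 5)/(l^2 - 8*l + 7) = (l - 5)/(l - 7)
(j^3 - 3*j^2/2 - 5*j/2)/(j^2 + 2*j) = (2*j^2 - 3*j - 5)/(2*(j + 2))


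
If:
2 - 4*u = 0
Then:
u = 1/2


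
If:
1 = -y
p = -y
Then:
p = 1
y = -1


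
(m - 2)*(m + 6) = m^2 + 4*m - 12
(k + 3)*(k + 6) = k^2 + 9*k + 18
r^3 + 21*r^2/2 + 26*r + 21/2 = (r + 1/2)*(r + 3)*(r + 7)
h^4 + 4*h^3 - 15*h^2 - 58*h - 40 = (h - 4)*(h + 1)*(h + 2)*(h + 5)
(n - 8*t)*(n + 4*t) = n^2 - 4*n*t - 32*t^2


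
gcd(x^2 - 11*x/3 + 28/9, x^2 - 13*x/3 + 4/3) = 1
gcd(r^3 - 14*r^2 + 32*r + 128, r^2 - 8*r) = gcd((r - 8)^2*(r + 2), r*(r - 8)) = r - 8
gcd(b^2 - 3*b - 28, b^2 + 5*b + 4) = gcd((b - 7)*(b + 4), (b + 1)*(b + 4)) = b + 4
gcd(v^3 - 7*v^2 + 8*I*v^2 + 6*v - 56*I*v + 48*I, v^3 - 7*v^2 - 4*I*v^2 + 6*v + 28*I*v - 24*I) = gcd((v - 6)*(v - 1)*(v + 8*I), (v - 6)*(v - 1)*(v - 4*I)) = v^2 - 7*v + 6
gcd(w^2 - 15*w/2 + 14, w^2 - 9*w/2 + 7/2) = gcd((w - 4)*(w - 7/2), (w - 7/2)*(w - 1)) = w - 7/2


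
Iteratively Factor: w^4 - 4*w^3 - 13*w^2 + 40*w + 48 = (w - 4)*(w^3 - 13*w - 12) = (w - 4)*(w + 1)*(w^2 - w - 12) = (w - 4)^2*(w + 1)*(w + 3)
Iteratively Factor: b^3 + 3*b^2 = (b)*(b^2 + 3*b) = b^2*(b + 3)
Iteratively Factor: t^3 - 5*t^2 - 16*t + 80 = (t + 4)*(t^2 - 9*t + 20) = (t - 4)*(t + 4)*(t - 5)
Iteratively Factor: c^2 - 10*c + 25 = (c - 5)*(c - 5)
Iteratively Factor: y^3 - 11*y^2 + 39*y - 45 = (y - 3)*(y^2 - 8*y + 15) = (y - 5)*(y - 3)*(y - 3)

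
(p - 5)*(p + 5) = p^2 - 25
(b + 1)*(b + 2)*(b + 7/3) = b^3 + 16*b^2/3 + 9*b + 14/3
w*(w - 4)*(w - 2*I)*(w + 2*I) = w^4 - 4*w^3 + 4*w^2 - 16*w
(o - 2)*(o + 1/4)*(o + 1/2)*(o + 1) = o^4 - o^3/4 - 21*o^2/8 - 13*o/8 - 1/4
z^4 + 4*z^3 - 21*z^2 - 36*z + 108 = (z - 3)*(z - 2)*(z + 3)*(z + 6)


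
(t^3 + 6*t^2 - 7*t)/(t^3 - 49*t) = (t - 1)/(t - 7)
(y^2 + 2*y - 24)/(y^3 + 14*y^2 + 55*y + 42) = (y - 4)/(y^2 + 8*y + 7)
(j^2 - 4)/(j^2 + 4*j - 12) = (j + 2)/(j + 6)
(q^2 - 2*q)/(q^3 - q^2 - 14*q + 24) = q/(q^2 + q - 12)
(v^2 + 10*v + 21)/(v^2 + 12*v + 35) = (v + 3)/(v + 5)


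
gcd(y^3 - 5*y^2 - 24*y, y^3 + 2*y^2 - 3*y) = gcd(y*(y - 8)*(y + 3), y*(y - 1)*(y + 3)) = y^2 + 3*y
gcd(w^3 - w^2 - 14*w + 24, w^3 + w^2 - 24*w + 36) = w^2 - 5*w + 6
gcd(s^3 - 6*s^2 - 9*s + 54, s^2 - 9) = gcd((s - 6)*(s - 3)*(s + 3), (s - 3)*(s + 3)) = s^2 - 9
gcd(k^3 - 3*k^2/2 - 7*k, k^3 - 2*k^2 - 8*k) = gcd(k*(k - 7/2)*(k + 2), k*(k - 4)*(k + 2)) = k^2 + 2*k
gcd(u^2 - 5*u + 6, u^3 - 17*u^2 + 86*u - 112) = u - 2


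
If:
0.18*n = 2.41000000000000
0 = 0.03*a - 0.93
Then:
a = 31.00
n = 13.39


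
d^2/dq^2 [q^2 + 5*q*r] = 2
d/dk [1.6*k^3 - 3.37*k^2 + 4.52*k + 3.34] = 4.8*k^2 - 6.74*k + 4.52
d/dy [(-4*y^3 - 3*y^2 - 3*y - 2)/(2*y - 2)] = (-8*y^3 + 9*y^2 + 6*y + 5)/(2*(y^2 - 2*y + 1))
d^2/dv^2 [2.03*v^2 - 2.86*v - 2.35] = 4.06000000000000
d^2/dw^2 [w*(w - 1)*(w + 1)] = 6*w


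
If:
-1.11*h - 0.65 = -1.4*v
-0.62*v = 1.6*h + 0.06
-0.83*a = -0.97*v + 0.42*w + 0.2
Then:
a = 0.147530083451078 - 0.506024096385542*w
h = -0.17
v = 0.33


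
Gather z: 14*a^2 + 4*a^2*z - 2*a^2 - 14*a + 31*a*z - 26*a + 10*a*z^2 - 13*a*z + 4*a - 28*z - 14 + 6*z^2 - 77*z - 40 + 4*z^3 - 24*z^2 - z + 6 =12*a^2 - 36*a + 4*z^3 + z^2*(10*a - 18) + z*(4*a^2 + 18*a - 106) - 48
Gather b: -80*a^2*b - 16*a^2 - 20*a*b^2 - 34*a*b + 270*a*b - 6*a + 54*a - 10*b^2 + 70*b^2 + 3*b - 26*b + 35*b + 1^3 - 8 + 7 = -16*a^2 + 48*a + b^2*(60 - 20*a) + b*(-80*a^2 + 236*a + 12)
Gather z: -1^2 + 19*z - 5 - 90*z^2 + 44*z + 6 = -90*z^2 + 63*z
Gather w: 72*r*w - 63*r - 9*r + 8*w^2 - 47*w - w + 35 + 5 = -72*r + 8*w^2 + w*(72*r - 48) + 40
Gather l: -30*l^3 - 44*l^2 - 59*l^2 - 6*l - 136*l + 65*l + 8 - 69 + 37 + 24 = -30*l^3 - 103*l^2 - 77*l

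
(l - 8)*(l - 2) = l^2 - 10*l + 16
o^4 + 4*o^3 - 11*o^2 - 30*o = o*(o - 3)*(o + 2)*(o + 5)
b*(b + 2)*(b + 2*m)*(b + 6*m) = b^4 + 8*b^3*m + 2*b^3 + 12*b^2*m^2 + 16*b^2*m + 24*b*m^2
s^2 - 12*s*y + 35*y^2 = (s - 7*y)*(s - 5*y)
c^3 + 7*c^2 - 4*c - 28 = (c - 2)*(c + 2)*(c + 7)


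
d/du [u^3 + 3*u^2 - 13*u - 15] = 3*u^2 + 6*u - 13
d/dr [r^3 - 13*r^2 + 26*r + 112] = 3*r^2 - 26*r + 26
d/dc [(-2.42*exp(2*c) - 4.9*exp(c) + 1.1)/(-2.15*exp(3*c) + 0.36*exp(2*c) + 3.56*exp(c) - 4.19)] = (-5.203*exp(4*c) - 21.07*exp(3*c) + 0.2438*exp(2*c) + 19.4876*exp(c) + 16.615)*exp(c)/(4.6225*exp(6*c) - 1.548*exp(5*c) - 15.1784*exp(4*c) + 20.5802*exp(3*c) + 9.6568*exp(2*c) - 29.8328*exp(c) + 17.5561)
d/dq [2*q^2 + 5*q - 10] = 4*q + 5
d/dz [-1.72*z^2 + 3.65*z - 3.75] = 3.65 - 3.44*z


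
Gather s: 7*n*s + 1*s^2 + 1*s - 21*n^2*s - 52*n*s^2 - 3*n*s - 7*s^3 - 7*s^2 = -7*s^3 + s^2*(-52*n - 6) + s*(-21*n^2 + 4*n + 1)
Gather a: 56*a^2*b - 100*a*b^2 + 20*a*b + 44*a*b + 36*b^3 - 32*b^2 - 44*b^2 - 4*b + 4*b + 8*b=56*a^2*b + a*(-100*b^2 + 64*b) + 36*b^3 - 76*b^2 + 8*b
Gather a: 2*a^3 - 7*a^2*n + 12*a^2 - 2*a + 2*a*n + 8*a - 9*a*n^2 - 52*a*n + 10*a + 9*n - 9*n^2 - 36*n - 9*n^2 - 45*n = 2*a^3 + a^2*(12 - 7*n) + a*(-9*n^2 - 50*n + 16) - 18*n^2 - 72*n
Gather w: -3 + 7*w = 7*w - 3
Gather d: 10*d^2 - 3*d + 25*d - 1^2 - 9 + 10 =10*d^2 + 22*d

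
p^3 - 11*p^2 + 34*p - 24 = (p - 6)*(p - 4)*(p - 1)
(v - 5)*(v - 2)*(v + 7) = v^3 - 39*v + 70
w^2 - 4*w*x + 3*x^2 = (w - 3*x)*(w - x)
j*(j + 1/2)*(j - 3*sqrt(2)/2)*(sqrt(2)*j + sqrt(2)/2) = sqrt(2)*j^4 - 3*j^3 + sqrt(2)*j^3 - 3*j^2 + sqrt(2)*j^2/4 - 3*j/4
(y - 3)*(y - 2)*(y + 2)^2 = y^4 - y^3 - 10*y^2 + 4*y + 24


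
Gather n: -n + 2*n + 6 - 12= n - 6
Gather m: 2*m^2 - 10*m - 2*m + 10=2*m^2 - 12*m + 10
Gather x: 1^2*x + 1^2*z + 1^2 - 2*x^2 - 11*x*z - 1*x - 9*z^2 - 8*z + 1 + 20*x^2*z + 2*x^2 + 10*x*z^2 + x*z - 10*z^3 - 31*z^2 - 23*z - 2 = 20*x^2*z + x*(10*z^2 - 10*z) - 10*z^3 - 40*z^2 - 30*z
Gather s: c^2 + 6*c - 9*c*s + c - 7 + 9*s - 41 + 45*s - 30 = c^2 + 7*c + s*(54 - 9*c) - 78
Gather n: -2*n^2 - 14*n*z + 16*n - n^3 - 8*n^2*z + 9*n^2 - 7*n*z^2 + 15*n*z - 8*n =-n^3 + n^2*(7 - 8*z) + n*(-7*z^2 + z + 8)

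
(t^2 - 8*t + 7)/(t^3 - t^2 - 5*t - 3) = (-t^2 + 8*t - 7)/(-t^3 + t^2 + 5*t + 3)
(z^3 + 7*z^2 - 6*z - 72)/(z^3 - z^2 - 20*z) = (z^2 + 3*z - 18)/(z*(z - 5))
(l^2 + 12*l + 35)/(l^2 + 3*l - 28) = (l + 5)/(l - 4)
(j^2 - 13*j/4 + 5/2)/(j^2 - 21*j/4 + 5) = (j - 2)/(j - 4)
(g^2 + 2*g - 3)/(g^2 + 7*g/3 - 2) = 3*(g - 1)/(3*g - 2)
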